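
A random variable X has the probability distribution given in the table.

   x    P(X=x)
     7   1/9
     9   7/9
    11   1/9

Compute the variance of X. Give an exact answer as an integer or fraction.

8/9

E[X] = (1/9)·7 + (7/9)·9 + (1/9)·11 = 9
E[X²] = (1/9)·49 + (7/9)·81 + (1/9)·121 = 737/9
Var(X) = 737/9 − (9)² = 8/9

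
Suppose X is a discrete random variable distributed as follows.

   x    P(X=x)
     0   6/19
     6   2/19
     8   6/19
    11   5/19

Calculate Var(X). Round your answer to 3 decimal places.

19.208

E[X] = (6/19)·0 + (2/19)·6 + (6/19)·8 + (5/19)·11 = 115/19
E[X²] = (6/19)·0 + (2/19)·36 + (6/19)·64 + (5/19)·121 = 1061/19
Var(X) = 1061/19 − (115/19)² = 6934/361 ≈ 19.208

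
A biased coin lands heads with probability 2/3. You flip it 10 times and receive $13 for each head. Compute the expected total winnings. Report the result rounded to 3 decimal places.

E[#heads] = 10·2/3 = 20/3 (linearity over flips).
E[winnings] = 13·20/3 = 260/3.
≈ 86.667

$86.667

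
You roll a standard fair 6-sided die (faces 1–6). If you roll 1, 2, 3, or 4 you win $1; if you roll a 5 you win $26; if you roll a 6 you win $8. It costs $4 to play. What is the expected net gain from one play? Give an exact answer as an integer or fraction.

7/3 dollars

E[payout] = (2/3)·1 + (1/6)·8 + (1/6)·26 = 19/3
Expected profit = 19/3 − 4 = 7/3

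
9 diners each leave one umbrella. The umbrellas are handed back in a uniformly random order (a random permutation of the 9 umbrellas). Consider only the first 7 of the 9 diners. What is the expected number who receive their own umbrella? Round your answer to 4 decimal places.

0.7778

Let Xᵢ = 1 if person i gets their own umbrella. For each i, P(Xᵢ=1) = 1/9.
By linearity of expectation, E[X₁+…+X_7] = 7·(1/9) = 7/9.
≈ 0.7778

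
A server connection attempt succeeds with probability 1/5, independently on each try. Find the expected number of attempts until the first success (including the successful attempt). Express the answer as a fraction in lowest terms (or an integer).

For a geometric distribution, E[trials] = 1/p = 1/(1/5) = 5.

5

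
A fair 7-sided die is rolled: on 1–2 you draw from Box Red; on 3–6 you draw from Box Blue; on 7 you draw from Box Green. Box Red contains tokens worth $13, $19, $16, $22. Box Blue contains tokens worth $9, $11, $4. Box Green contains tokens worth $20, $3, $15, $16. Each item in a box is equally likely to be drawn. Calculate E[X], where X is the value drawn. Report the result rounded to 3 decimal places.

E[X | Box Red] = (13 + 19 + 16 + 22)/4 = 35/2
E[X | Box Blue] = (9 + 11 + 4)/3 = 8
E[X | Box Green] = (20 + 3 + 15 + 16)/4 = 27/2
E[X] = (2/7)·35/2 + (4/7)·8 + (1/7)·27/2 = 23/2 ≈ 11.500

$11.500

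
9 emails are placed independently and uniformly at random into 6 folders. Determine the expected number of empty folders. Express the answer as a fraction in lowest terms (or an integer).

Let Xⱼ=1 if folder j is empty. P(Xⱼ=1) = ((6-1)/6)^9 = 1953125/10077696.
By linearity, E[#empty] = 6·1953125/10077696 = 1953125/1679616.

1953125/1679616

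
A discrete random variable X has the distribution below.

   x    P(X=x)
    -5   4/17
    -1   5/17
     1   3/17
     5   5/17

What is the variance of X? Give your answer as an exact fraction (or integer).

3952/289

E[X] = (4/17)·(-5) + (5/17)·(-1) + (3/17)·1 + (5/17)·5 = 3/17
E[X²] = (4/17)·25 + (5/17)·1 + (3/17)·1 + (5/17)·25 = 233/17
Var(X) = 233/17 − (3/17)² = 3952/289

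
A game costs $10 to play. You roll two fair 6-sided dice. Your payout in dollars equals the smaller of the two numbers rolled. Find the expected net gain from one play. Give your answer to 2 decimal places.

-$7.47

Distribution of the smaller of the two numbers rolled: 1 w.p. 11/36, 2 w.p. 1/4, 3 w.p. 7/36, 4 w.p. 5/36, 5 w.p. 1/12, 6 w.p. 1/36
E[payout] = (11/36)·1 + (1/4)·2 + (7/36)·3 + (5/36)·4 + (1/12)·5 + (1/36)·6 = 91/36
Expected profit = 91/36 − 10 = -269/36 ≈ -$7.47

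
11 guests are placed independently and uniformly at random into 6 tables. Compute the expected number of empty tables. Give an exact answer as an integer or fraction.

Let Xⱼ=1 if table j is empty. P(Xⱼ=1) = ((6-1)/6)^11 = 48828125/362797056.
By linearity, E[#empty] = 6·48828125/362797056 = 48828125/60466176.

48828125/60466176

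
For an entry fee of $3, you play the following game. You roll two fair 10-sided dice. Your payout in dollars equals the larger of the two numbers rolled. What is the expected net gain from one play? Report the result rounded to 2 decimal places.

$4.15

Distribution of the larger of the two numbers rolled: 1 w.p. 1/100, 2 w.p. 3/100, 3 w.p. 1/20, 4 w.p. 7/100, 5 w.p. 9/100, 6 w.p. 11/100, …
E[payout] = (1/100)·1 + (3/100)·2 + (1/20)·3 + (7/100)·4 + (9/100)·5 + (11/100)·6 + (13/100)·7 + (3/20)·8 + (17/100)·9 + (19/100)·10 = 143/20
Expected profit = 143/20 − 3 = 83/20 ≈ $4.15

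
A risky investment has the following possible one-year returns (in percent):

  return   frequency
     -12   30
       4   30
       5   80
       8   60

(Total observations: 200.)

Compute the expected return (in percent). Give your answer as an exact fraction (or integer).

Total = 200, so P(return=-12) = 30/200, etc.
E[X] = (3/20)·(-12) + (3/20)·4 + (2/5)·5 + (3/10)·8
     = 16/5

16/5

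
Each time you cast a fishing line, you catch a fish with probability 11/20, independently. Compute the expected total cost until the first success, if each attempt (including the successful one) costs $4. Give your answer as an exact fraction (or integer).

80/11 dollars

E[#attempts] = 1/p = 20/11; E[cost] = 4·20/11 = 80/11.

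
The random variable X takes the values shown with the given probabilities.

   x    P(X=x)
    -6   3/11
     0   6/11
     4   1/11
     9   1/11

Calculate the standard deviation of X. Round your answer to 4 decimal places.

4.2930

E[X] = -5/11, E[X²] = 205/11
Var(X) = E[X²] − (E[X])² = 205/11 − 25/121 = 2230/121
SD(X) = √(2230/121) ≈ 4.2930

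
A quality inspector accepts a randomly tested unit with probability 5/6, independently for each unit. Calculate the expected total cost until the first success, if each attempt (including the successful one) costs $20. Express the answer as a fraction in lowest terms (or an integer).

E[#attempts] = 1/p = 6/5; E[cost] = 20·6/5 = 24.

$24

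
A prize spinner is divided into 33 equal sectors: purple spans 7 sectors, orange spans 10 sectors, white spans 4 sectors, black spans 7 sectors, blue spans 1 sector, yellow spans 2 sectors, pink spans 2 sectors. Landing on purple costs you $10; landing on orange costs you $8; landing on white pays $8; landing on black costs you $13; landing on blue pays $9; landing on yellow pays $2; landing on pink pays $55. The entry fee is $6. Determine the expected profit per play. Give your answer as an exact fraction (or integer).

E[payout] = (7/33)·(-10) + (10/33)·(-8) + (4/33)·8 + (7/33)·(-13) + (1/33)·9 + (2/33)·2 + (2/33)·55 = -86/33
Expected profit = -86/33 − 6 = -284/33

-284/33 dollars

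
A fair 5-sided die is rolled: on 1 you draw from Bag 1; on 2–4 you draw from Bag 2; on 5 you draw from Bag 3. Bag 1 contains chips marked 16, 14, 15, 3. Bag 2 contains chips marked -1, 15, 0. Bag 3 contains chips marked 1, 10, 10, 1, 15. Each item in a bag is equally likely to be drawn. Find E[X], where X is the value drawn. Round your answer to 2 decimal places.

6.68

E[X | Bag 1] = (16 + 14 + 15 + 3)/4 = 12
E[X | Bag 2] = (-1 + 15 + 0)/3 = 14/3
E[X | Bag 3] = (1 + 10 + 10 + 1 + 15)/5 = 37/5
E[X] = (1/5)·12 + (3/5)·14/3 + (1/5)·37/5 = 167/25 ≈ 6.68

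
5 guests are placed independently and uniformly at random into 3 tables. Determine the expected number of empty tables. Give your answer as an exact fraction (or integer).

32/81

Let Xⱼ=1 if table j is empty. P(Xⱼ=1) = ((3-1)/3)^5 = 32/243.
By linearity, E[#empty] = 3·32/243 = 32/81.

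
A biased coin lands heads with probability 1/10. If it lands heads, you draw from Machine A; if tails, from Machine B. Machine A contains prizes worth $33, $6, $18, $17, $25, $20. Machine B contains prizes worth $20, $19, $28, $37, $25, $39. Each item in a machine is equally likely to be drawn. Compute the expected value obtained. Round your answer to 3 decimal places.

$27.183

E[X | Machine A] = (33 + 6 + 18 + 17 + 25 + 20)/6 = 119/6
E[X | Machine B] = (20 + 19 + 28 + 37 + 25 + 39)/6 = 28
E[X] = (1/10)·119/6 + (9/10)·28 = 1631/60 ≈ 27.183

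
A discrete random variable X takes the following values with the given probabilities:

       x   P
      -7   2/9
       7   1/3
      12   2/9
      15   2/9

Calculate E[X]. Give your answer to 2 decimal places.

E[X] = (2/9)·(-7) + (1/3)·7 + (2/9)·12 + (2/9)·15
     = 61/9 ≈ 6.78

6.78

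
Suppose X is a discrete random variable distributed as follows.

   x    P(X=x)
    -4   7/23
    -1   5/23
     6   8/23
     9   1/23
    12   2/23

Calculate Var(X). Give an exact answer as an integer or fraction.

E[X] = (7/23)·(-4) + (5/23)·(-1) + (8/23)·6 + (1/23)·9 + (2/23)·12 = 48/23
E[X²] = (7/23)·16 + (5/23)·1 + (8/23)·36 + (1/23)·81 + (2/23)·144 = 774/23
Var(X) = 774/23 − (48/23)² = 15498/529

15498/529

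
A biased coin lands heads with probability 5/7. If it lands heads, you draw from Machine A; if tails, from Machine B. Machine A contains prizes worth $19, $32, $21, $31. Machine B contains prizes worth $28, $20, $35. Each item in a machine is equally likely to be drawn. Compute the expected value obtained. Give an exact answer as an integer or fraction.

2209/84 dollars

E[X | Machine A] = (19 + 32 + 21 + 31)/4 = 103/4
E[X | Machine B] = (28 + 20 + 35)/3 = 83/3
E[X] = (5/7)·103/4 + (2/7)·83/3 = 2209/84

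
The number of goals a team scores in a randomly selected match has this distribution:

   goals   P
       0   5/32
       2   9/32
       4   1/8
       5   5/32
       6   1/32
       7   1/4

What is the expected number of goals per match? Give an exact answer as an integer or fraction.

121/32

E[X] = (5/32)·0 + (9/32)·2 + (1/8)·4 + (5/32)·5 + (1/32)·6 + (1/4)·7
     = 121/32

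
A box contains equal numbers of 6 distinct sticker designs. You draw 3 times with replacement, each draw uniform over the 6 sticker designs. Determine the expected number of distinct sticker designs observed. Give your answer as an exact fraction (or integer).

91/36

Let Xⱼ=1 if type j appears at least once. P(Xⱼ=1) = 1 − ((6−1)/6)^3 = 91/216.
E[#distinct] = 6·91/216 = 91/36.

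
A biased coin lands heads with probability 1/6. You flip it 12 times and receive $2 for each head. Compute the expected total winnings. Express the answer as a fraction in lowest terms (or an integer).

$4

E[#heads] = 12·1/6 = 2 (linearity over flips).
E[winnings] = 2·2 = 4.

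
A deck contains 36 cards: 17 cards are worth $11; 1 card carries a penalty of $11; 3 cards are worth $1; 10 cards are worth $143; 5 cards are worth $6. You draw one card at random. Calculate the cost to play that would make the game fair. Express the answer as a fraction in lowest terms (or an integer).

1639/36 dollars

E[payout] = (17/36)·11 + (1/36)·(-11) + (3/36)·1 + (10/36)·143 + (5/36)·6 = 1639/36
Fair fee = E[payout] = 1639/36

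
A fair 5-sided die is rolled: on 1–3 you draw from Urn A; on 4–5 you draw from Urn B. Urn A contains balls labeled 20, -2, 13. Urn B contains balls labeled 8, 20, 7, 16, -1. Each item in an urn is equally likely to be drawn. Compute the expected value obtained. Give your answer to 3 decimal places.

10.200

E[X | Urn A] = (20 − 2 + 13)/3 = 31/3
E[X | Urn B] = (8 + 20 + 7 + 16 − 1)/5 = 10
E[X] = (3/5)·31/3 + (2/5)·10 = 51/5 ≈ 10.200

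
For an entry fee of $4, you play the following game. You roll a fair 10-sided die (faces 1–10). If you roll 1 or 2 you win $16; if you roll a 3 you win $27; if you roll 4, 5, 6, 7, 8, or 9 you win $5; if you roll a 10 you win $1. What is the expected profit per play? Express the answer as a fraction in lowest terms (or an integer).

E[payout] = (1/10)·1 + (3/5)·5 + (1/5)·16 + (1/10)·27 = 9
Expected profit = 9 − 4 = 5

$5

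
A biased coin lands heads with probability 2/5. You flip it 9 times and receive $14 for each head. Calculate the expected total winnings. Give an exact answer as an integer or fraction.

252/5 dollars

E[#heads] = 9·2/5 = 18/5 (linearity over flips).
E[winnings] = 14·18/5 = 252/5.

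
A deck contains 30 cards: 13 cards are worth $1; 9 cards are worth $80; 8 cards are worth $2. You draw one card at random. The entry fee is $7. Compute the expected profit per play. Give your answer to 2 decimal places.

E[payout] = (13/30)·1 + (9/30)·80 + (8/30)·2 = 749/30
Expected profit = 749/30 − 7 = 539/30 ≈ $17.97

$17.97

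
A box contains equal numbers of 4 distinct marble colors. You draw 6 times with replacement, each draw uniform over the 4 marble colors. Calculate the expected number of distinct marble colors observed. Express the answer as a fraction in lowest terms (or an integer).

3367/1024

Let Xⱼ=1 if type j appears at least once. P(Xⱼ=1) = 1 − ((4−1)/4)^6 = 3367/4096.
E[#distinct] = 4·3367/4096 = 3367/1024.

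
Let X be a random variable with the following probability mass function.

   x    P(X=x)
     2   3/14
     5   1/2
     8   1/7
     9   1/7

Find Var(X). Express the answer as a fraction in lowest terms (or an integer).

1053/196

E[X] = (3/14)·2 + (1/2)·5 + (1/7)·8 + (1/7)·9 = 75/14
E[X²] = (3/14)·4 + (1/2)·25 + (1/7)·64 + (1/7)·81 = 477/14
Var(X) = 477/14 − (75/14)² = 1053/196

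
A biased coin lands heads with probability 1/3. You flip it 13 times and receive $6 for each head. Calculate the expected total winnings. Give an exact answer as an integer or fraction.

E[#heads] = 13·1/3 = 13/3 (linearity over flips).
E[winnings] = 6·13/3 = 26.

$26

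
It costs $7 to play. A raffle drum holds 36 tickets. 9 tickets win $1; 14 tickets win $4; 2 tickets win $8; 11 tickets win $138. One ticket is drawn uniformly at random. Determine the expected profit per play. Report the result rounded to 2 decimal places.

E[payout] = (9/36)·1 + (14/36)·4 + (2/36)·8 + (11/36)·138 = 533/12
Expected profit = 533/12 − 7 = 449/12 ≈ $37.42

$37.42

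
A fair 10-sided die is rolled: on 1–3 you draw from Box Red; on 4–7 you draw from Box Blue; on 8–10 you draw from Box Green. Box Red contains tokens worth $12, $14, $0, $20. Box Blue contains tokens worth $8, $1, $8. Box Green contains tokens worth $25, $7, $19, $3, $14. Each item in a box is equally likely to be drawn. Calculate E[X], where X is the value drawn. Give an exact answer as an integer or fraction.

E[X | Box Red] = (12 + 14 + 0 + 20)/4 = 23/2
E[X | Box Blue] = (8 + 1 + 8)/3 = 17/3
E[X | Box Green] = (25 + 7 + 19 + 3 + 14)/5 = 68/5
E[X] = (3/10)·23/2 + (2/5)·17/3 + (3/10)·68/5 = 2939/300

2939/300 dollars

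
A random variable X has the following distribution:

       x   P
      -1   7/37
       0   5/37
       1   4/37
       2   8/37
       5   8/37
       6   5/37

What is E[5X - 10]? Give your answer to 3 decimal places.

1.216

E[5x-10] = (7/37)·(-15) + (5/37)·(-10) + (4/37)·(-5) + (8/37)·0 + (8/37)·15 + (5/37)·20
     = 45/37 ≈ 1.216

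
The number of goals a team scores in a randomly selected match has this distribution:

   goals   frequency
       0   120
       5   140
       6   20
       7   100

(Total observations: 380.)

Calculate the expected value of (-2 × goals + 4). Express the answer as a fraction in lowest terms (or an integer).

-4

Total = 380, so P(goals=0) = 120/380, etc.
E[-2x+4] = (6/19)·4 + (7/19)·(-6) + (1/19)·(-8) + (5/19)·(-10)
     = -4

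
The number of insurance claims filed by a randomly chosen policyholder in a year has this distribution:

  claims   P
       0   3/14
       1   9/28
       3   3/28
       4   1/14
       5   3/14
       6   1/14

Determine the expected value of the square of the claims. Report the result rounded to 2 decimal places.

10.36

E[X²] = (3/14)·0 + (9/28)·1 + (3/28)·9 + (1/14)·16 + (3/14)·25 + (1/14)·36
     = 145/14 ≈ 10.36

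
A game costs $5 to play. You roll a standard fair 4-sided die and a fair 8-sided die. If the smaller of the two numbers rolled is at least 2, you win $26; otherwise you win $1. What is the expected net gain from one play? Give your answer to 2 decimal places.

$12.41

E[payout] = (11/32)·1 + (21/32)·26 = 557/32
Expected profit = 557/32 − 5 = 397/32 ≈ $12.41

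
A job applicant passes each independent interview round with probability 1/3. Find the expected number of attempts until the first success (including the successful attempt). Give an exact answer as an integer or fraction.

For a geometric distribution, E[trials] = 1/p = 1/(1/3) = 3.

3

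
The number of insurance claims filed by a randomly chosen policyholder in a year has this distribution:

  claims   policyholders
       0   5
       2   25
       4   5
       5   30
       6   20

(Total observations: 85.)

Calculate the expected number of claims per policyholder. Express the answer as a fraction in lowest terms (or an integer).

Total = 85, so P(claims=0) = 5/85, etc.
E[X] = (1/17)·0 + (5/17)·2 + (1/17)·4 + (6/17)·5 + (4/17)·6
     = 4

4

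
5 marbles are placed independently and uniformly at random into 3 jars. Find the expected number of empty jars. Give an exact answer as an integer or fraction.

32/81

Let Xⱼ=1 if jar j is empty. P(Xⱼ=1) = ((3-1)/3)^5 = 32/243.
By linearity, E[#empty] = 3·32/243 = 32/81.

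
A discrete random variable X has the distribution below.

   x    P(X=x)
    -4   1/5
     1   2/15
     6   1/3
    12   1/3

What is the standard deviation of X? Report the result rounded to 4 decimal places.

5.9067

E[X] = 16/3, E[X²] = 190/3
Var(X) = E[X²] − (E[X])² = 190/3 − 256/9 = 314/9
SD(X) = √(314/9) ≈ 5.9067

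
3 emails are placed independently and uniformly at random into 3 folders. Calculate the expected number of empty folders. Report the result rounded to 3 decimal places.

0.889

Let Xⱼ=1 if folder j is empty. P(Xⱼ=1) = ((3-1)/3)^3 = 8/27.
By linearity, E[#empty] = 3·8/27 = 8/9.
≈ 0.889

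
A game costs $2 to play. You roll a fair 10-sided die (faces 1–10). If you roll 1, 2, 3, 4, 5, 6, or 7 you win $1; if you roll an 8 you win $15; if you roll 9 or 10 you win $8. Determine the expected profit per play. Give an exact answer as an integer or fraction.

E[payout] = (7/10)·1 + (1/5)·8 + (1/10)·15 = 19/5
Expected profit = 19/5 − 2 = 9/5

9/5 dollars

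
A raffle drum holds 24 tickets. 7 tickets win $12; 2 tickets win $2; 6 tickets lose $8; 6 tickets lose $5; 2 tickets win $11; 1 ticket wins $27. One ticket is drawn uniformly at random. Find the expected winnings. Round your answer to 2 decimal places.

$2.46

E[payout] = (7/24)·12 + (2/24)·2 + (6/24)·(-8) + (6/24)·(-5) + (2/24)·11 + (1/24)·27 = 59/24
≈ $2.46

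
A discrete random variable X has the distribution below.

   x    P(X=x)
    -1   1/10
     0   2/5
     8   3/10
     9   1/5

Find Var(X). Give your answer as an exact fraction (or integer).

E[X] = (1/10)·(-1) + (2/5)·0 + (3/10)·8 + (1/5)·9 = 41/10
E[X²] = (1/10)·1 + (2/5)·0 + (3/10)·64 + (1/5)·81 = 71/2
Var(X) = 71/2 − (41/10)² = 1869/100

1869/100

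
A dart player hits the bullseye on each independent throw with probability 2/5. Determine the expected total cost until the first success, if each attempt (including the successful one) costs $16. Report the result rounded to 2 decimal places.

$40.00

E[#attempts] = 1/p = 5/2; E[cost] = 16·5/2 = 40.
≈ 40.00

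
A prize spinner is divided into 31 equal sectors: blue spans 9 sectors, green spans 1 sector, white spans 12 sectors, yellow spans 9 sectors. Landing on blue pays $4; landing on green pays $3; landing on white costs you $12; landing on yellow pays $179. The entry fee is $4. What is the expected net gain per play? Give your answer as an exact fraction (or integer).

E[payout] = (9/31)·4 + (1/31)·3 + (12/31)·(-12) + (9/31)·179 = 1506/31
Expected profit = 1506/31 − 4 = 1382/31

1382/31 dollars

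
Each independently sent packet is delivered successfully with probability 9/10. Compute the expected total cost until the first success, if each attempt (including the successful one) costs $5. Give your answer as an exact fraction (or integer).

E[#attempts] = 1/p = 10/9; E[cost] = 5·10/9 = 50/9.

50/9 dollars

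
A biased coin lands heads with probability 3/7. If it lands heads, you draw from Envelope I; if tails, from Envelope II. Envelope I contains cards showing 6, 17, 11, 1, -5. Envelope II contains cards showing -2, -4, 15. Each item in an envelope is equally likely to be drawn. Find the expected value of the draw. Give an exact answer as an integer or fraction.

E[X | Envelope I] = (6 + 17 + 11 + 1 − 5)/5 = 6
E[X | Envelope II] = (-2 − 4 + 15)/3 = 3
E[X] = (3/7)·6 + (4/7)·3 = 30/7

30/7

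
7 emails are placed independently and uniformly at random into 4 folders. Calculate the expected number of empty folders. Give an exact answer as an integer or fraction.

2187/4096

Let Xⱼ=1 if folder j is empty. P(Xⱼ=1) = ((4-1)/4)^7 = 2187/16384.
By linearity, E[#empty] = 4·2187/16384 = 2187/4096.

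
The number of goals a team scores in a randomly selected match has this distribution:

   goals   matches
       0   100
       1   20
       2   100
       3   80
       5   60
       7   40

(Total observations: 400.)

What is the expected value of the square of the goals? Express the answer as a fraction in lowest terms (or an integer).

23/2

Total = 400, so P(goals=0) = 100/400, etc.
E[X²] = (1/4)·0 + (1/20)·1 + (1/4)·4 + (1/5)·9 + (3/20)·25 + (1/10)·49
     = 23/2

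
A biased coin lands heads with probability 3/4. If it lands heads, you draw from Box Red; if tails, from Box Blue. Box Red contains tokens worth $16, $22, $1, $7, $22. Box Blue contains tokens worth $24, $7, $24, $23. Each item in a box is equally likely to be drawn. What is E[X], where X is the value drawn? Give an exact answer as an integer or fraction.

603/40 dollars

E[X | Box Red] = (16 + 22 + 1 + 7 + 22)/5 = 68/5
E[X | Box Blue] = (24 + 7 + 24 + 23)/4 = 39/2
E[X] = (3/4)·68/5 + (1/4)·39/2 = 603/40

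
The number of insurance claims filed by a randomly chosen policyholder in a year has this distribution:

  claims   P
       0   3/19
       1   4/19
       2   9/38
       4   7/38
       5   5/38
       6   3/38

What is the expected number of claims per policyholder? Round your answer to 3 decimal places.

E[X] = (3/19)·0 + (4/19)·1 + (9/38)·2 + (7/38)·4 + (5/38)·5 + (3/38)·6
     = 97/38 ≈ 2.553

2.553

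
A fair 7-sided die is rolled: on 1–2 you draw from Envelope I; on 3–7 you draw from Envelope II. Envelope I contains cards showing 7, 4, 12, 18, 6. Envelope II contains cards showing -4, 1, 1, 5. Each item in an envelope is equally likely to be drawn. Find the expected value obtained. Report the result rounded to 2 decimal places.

3.22

E[X | Envelope I] = (7 + 4 + 12 + 18 + 6)/5 = 47/5
E[X | Envelope II] = (-4 + 1 + 1 + 5)/4 = 3/4
E[X] = (2/7)·47/5 + (5/7)·3/4 = 451/140 ≈ 3.22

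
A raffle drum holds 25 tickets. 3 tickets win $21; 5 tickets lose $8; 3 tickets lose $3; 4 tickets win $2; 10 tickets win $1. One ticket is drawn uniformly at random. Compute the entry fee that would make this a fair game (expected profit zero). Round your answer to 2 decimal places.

E[payout] = (3/25)·21 + (5/25)·(-8) + (3/25)·(-3) + (4/25)·2 + (10/25)·1 = 32/25
Fair fee = E[payout] = 32/25 ≈ $1.28

$1.28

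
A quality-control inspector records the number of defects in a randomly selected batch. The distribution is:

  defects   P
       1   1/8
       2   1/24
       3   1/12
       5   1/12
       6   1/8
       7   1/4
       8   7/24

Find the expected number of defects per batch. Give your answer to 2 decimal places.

E[X] = (1/8)·1 + (1/24)·2 + (1/12)·3 + (1/12)·5 + (1/8)·6 + (1/4)·7 + (7/24)·8
     = 137/24 ≈ 5.71

5.71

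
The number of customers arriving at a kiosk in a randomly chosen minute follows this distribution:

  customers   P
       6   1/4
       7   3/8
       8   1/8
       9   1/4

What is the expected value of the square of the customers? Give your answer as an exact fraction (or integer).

E[X²] = (1/4)·36 + (3/8)·49 + (1/8)·64 + (1/4)·81
     = 445/8

445/8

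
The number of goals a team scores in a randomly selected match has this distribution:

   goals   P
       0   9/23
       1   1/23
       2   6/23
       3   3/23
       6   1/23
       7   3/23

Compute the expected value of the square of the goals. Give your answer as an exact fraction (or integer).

235/23

E[X²] = (9/23)·0 + (1/23)·1 + (6/23)·4 + (3/23)·9 + (1/23)·36 + (3/23)·49
     = 235/23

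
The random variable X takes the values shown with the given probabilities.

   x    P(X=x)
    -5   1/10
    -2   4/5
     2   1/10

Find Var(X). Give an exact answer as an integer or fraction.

E[X] = (1/10)·(-5) + (4/5)·(-2) + (1/10)·2 = -19/10
E[X²] = (1/10)·25 + (4/5)·4 + (1/10)·4 = 61/10
Var(X) = 61/10 − (-19/10)² = 249/100

249/100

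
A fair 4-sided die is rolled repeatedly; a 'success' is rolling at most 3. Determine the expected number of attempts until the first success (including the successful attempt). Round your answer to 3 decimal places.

1.333

For a geometric distribution, E[trials] = 1/p = 1/(3/4) = 4/3.
≈ 1.333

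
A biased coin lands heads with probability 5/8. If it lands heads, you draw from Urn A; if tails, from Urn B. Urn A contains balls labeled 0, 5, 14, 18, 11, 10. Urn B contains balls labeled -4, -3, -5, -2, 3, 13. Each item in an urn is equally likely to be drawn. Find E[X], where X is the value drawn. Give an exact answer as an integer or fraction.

E[X | Urn A] = (0 + 5 + 14 + 18 + 11 + 10)/6 = 29/3
E[X | Urn B] = (-4 − 3 − 5 − 2 + 3 + 13)/6 = 1/3
E[X] = (5/8)·29/3 + (3/8)·1/3 = 37/6

37/6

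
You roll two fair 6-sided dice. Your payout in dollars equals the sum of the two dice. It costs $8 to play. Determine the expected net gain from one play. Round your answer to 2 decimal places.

-$1.00

Distribution of the sum of the two dice: 2 w.p. 1/36, 3 w.p. 1/18, 4 w.p. 1/12, 5 w.p. 1/9, 6 w.p. 5/36, 7 w.p. 1/6, …
E[payout] = (1/36)·2 + (1/18)·3 + (1/12)·4 + (1/9)·5 + (5/36)·6 + (1/6)·7 + (5/36)·8 + (1/9)·9 + (1/12)·10 + (1/18)·11 + (1/36)·12 = 7
Expected profit = 7 − 8 = -1 ≈ -$1.00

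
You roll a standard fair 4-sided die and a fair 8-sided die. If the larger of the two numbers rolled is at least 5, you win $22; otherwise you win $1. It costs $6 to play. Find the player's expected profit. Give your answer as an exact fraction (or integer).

11/2 dollars

E[payout] = (1/2)·1 + (1/2)·22 = 23/2
Expected profit = 23/2 − 6 = 11/2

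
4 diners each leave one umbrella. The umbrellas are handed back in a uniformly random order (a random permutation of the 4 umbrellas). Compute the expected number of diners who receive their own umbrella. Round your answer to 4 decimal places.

1.0000

Let Xᵢ = 1 if person i gets their own umbrella. For each i, P(Xᵢ=1) = 1/4.
By linearity of expectation, E[X₁+…+X_4] = 4·(1/4) = 1.
≈ 1.0000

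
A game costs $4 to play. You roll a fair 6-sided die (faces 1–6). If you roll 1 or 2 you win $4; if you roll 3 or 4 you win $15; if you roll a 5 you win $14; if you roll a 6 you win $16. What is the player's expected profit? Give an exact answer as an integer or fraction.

22/3 dollars

E[payout] = (1/3)·4 + (1/6)·14 + (1/3)·15 + (1/6)·16 = 34/3
Expected profit = 34/3 − 4 = 22/3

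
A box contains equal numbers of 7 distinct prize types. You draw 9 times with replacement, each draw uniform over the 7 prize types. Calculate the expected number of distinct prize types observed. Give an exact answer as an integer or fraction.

Let Xⱼ=1 if type j appears at least once. P(Xⱼ=1) = 1 − ((7−1)/7)^9 = 30275911/40353607.
E[#distinct] = 7·30275911/40353607 = 30275911/5764801.

30275911/5764801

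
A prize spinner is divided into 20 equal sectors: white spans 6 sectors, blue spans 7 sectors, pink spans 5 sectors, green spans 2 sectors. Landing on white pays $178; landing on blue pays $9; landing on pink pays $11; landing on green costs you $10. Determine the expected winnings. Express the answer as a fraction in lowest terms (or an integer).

583/10 dollars

E[payout] = (6/20)·178 + (7/20)·9 + (5/20)·11 + (2/20)·(-10) = 583/10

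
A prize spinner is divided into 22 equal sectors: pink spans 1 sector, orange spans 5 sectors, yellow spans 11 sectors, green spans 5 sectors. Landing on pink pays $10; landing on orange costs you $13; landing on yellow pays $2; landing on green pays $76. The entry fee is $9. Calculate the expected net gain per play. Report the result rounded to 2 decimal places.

$6.77

E[payout] = (1/22)·10 + (5/22)·(-13) + (11/22)·2 + (5/22)·76 = 347/22
Expected profit = 347/22 − 9 = 149/22 ≈ $6.77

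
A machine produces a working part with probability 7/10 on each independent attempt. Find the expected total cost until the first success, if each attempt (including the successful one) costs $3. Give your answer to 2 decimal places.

$4.29

E[#attempts] = 1/p = 10/7; E[cost] = 3·10/7 = 30/7.
≈ 4.29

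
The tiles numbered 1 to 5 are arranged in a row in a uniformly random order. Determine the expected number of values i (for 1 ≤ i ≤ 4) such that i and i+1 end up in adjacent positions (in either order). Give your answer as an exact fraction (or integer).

For each i ∈ {1,…,4}, let Xᵢ = 1 if i and i+1 are adjacent. P(Xᵢ=1) = 2·(5−1)!/5! = 2/5.
By linearity, E[ΣXᵢ] = (4)·(2/5) = 8/5.

8/5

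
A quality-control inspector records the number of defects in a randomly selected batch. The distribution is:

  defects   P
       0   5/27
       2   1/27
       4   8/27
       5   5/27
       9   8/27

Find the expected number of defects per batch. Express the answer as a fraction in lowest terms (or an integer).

131/27

E[X] = (5/27)·0 + (1/27)·2 + (8/27)·4 + (5/27)·5 + (8/27)·9
     = 131/27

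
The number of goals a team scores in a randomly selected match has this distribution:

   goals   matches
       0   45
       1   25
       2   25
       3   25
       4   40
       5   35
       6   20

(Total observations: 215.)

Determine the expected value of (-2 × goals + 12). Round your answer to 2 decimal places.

Total = 215, so P(goals=0) = 45/215, etc.
E[-2x+12] = (9/43)·12 + (5/43)·10 + (5/43)·8 + (5/43)·6 + (8/43)·4 + (7/43)·2 + (4/43)·0
     = 274/43 ≈ 6.37

6.37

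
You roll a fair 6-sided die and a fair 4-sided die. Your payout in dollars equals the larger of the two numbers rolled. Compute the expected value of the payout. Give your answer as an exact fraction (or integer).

47/12 dollars

Distribution of the larger of the two numbers rolled: 1 w.p. 1/24, 2 w.p. 1/8, 3 w.p. 5/24, 4 w.p. 7/24, 5 w.p. 1/6, 6 w.p. 1/6
E[payout] = (1/24)·1 + (1/8)·2 + (5/24)·3 + (7/24)·4 + (1/6)·5 + (1/6)·6 = 47/12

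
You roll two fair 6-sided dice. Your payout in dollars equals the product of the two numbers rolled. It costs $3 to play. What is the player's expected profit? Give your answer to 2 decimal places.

$9.25

Distribution of the product of the two numbers rolled: 1 w.p. 1/36, 2 w.p. 1/18, 3 w.p. 1/18, 4 w.p. 1/12, 5 w.p. 1/18, 6 w.p. 1/9, …
E[payout] = (1/36)·1 + (1/18)·2 + (1/18)·3 + (1/12)·4 + (1/18)·5 + (1/9)·6 + (1/18)·8 + (1/36)·9 + (1/18)·10 + (1/9)·12 + (1/18)·15 + (1/36)·16 + (1/18)·18 + (1/18)·20 + (1/18)·24 + (1/36)·25 + (1/18)·30 + (1/36)·36 = 49/4
Expected profit = 49/4 − 3 = 37/4 ≈ $9.25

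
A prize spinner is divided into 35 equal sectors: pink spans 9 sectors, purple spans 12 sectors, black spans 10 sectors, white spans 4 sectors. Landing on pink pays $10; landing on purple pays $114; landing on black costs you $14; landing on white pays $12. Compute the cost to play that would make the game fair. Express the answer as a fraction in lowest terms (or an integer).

1366/35 dollars

E[payout] = (9/35)·10 + (12/35)·114 + (10/35)·(-14) + (4/35)·12 = 1366/35
Fair fee = E[payout] = 1366/35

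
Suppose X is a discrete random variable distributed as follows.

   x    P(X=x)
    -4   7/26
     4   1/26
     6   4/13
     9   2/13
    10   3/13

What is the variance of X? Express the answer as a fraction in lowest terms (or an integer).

5110/169

E[X] = (7/26)·(-4) + (1/26)·4 + (4/13)·6 + (2/13)·9 + (3/13)·10 = 60/13
E[X²] = (7/26)·16 + (1/26)·16 + (4/13)·36 + (2/13)·81 + (3/13)·100 = 670/13
Var(X) = 670/13 − (60/13)² = 5110/169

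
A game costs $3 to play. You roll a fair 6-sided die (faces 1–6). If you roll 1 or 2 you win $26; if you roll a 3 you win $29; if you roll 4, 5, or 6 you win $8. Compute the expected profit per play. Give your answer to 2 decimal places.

E[payout] = (1/2)·8 + (1/3)·26 + (1/6)·29 = 35/2
Expected profit = 35/2 − 3 = 29/2 ≈ $14.50

$14.50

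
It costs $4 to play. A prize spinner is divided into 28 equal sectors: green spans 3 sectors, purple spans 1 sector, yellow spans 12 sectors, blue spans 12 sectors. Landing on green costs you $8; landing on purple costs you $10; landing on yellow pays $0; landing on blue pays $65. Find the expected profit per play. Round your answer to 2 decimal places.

E[payout] = (3/28)·(-8) + (1/28)·(-10) + (12/28)·0 + (12/28)·65 = 373/14
Expected profit = 373/14 − 4 = 317/14 ≈ $22.64

$22.64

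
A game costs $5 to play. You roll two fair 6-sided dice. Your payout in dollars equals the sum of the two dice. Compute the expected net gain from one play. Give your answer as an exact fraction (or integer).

$2

Distribution of the sum of the two dice: 2 w.p. 1/36, 3 w.p. 1/18, 4 w.p. 1/12, 5 w.p. 1/9, 6 w.p. 5/36, 7 w.p. 1/6, …
E[payout] = (1/36)·2 + (1/18)·3 + (1/12)·4 + (1/9)·5 + (5/36)·6 + (1/6)·7 + (5/36)·8 + (1/9)·9 + (1/12)·10 + (1/18)·11 + (1/36)·12 = 7
Expected profit = 7 − 5 = 2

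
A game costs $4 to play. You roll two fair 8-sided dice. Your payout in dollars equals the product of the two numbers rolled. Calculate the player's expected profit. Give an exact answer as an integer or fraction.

65/4 dollars

Distribution of the product of the two numbers rolled: 1 w.p. 1/64, 2 w.p. 1/32, 3 w.p. 1/32, 4 w.p. 3/64, 5 w.p. 1/32, 6 w.p. 1/16, …
E[payout] = (1/64)·1 + (1/32)·2 + (1/32)·3 + (3/64)·4 + (1/32)·5 + (1/16)·6 + (1/32)·7 + (1/16)·8 + (1/64)·9 + (1/32)·10 + (1/16)·12 + (1/32)·14 + (1/32)·15 + (3/64)·16 + (1/32)·18 + (1/32)·20 + (1/32)·21 + (1/16)·24 + (1/64)·25 + (1/32)·28 + (1/32)·30 + (1/32)·32 + (1/32)·35 + (1/64)·36 + (1/32)·40 + (1/32)·42 + (1/32)·48 + (1/64)·49 + (1/32)·56 + (1/64)·64 = 81/4
Expected profit = 81/4 − 4 = 65/4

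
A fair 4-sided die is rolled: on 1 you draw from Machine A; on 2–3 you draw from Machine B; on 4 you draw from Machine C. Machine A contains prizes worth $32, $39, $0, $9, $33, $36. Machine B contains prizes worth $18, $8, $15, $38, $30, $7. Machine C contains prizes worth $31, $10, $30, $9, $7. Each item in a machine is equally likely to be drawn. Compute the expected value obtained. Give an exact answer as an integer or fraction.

E[X | Machine A] = (32 + 39 + 0 + 9 + 33 + 36)/6 = 149/6
E[X | Machine B] = (18 + 8 + 15 + 38 + 30 + 7)/6 = 58/3
E[X | Machine C] = (31 + 10 + 30 + 9 + 7)/5 = 87/5
E[X] = (1/4)·149/6 + (1/2)·58/3 + (1/4)·87/5 = 809/40

809/40 dollars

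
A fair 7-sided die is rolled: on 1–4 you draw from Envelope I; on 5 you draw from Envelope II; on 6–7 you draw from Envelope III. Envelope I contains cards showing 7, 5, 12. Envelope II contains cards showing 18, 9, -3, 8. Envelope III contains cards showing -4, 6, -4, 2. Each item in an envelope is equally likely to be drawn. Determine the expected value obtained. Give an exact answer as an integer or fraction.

40/7

E[X | Envelope I] = (7 + 5 + 12)/3 = 8
E[X | Envelope II] = (18 + 9 − 3 + 8)/4 = 8
E[X | Envelope III] = (-4 + 6 − 4 + 2)/4 = 0
E[X] = (4/7)·8 + (1/7)·8 + (2/7)·0 = 40/7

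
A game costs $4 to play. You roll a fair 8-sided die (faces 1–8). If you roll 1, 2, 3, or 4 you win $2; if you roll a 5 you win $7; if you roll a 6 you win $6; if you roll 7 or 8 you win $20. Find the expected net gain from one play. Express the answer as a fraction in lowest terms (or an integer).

E[payout] = (1/2)·2 + (1/8)·6 + (1/8)·7 + (1/4)·20 = 61/8
Expected profit = 61/8 − 4 = 29/8

29/8 dollars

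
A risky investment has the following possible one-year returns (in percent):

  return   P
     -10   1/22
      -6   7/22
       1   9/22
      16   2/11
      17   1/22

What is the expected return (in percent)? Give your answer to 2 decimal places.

1.73

E[X] = (1/22)·(-10) + (7/22)·(-6) + (9/22)·1 + (2/11)·16 + (1/22)·17
     = 19/11 ≈ 1.73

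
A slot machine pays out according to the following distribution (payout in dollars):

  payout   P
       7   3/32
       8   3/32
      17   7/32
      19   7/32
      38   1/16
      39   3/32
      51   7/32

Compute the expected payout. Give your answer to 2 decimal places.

$26.47

E[X] = (3/32)·7 + (3/32)·8 + (7/32)·17 + (7/32)·19 + (1/16)·38 + (3/32)·39 + (7/32)·51
     = 847/32 ≈ 26.47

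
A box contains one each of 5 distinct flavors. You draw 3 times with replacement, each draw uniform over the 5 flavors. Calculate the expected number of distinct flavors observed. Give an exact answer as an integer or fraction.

Let Xⱼ=1 if type j appears at least once. P(Xⱼ=1) = 1 − ((5−1)/5)^3 = 61/125.
E[#distinct] = 5·61/125 = 61/25.

61/25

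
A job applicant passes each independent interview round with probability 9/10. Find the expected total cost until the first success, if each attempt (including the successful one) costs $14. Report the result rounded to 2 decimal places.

$15.56

E[#attempts] = 1/p = 10/9; E[cost] = 14·10/9 = 140/9.
≈ 15.56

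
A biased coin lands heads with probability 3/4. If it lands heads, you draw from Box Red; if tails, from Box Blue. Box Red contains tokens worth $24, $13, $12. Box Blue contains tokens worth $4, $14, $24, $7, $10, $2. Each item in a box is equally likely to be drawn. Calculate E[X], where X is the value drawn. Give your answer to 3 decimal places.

$14.792

E[X | Box Red] = (24 + 13 + 12)/3 = 49/3
E[X | Box Blue] = (4 + 14 + 24 + 7 + 10 + 2)/6 = 61/6
E[X] = (3/4)·49/3 + (1/4)·61/6 = 355/24 ≈ 14.792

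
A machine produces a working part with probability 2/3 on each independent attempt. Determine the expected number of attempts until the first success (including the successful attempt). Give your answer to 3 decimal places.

For a geometric distribution, E[trials] = 1/p = 1/(2/3) = 3/2.
≈ 1.500

1.500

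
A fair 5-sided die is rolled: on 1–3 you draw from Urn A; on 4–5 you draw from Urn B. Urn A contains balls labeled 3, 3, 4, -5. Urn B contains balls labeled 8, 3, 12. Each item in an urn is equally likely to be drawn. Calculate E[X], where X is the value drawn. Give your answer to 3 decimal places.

E[X | Urn A] = (3 + 3 + 4 − 5)/4 = 5/4
E[X | Urn B] = (8 + 3 + 12)/3 = 23/3
E[X] = (3/5)·5/4 + (2/5)·23/3 = 229/60 ≈ 3.817

3.817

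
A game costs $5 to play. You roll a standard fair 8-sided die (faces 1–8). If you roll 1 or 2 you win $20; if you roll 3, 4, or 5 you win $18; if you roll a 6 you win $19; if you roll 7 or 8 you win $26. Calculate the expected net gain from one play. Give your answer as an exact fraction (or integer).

125/8 dollars

E[payout] = (3/8)·18 + (1/8)·19 + (1/4)·20 + (1/4)·26 = 165/8
Expected profit = 165/8 − 5 = 125/8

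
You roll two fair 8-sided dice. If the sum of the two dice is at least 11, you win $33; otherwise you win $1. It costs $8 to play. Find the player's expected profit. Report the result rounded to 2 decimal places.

$3.50

E[payout] = (43/64)·1 + (21/64)·33 = 23/2
Expected profit = 23/2 − 8 = 7/2 ≈ $3.50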